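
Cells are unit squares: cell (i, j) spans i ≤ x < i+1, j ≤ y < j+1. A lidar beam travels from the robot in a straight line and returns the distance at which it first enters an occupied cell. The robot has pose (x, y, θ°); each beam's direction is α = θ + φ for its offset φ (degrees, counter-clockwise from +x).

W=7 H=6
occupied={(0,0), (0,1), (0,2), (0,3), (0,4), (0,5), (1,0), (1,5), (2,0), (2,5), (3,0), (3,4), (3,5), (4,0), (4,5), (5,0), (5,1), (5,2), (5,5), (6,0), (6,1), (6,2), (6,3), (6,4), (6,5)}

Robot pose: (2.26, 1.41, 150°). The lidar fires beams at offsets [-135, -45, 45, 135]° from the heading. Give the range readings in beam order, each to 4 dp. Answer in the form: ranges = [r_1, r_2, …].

ranges = [2.8367, 3.7166, 1.3044, 0.4245]

beam 1: φ=-135°, α=15°
  d=(0.9659,0.2588)  start (2,1)  tX=0.7661 tY=2.2796  stride 1/|dx|=1.0353 1/|dy|=3.8637
    cross x-line → (3,1), t=0.7661
    cross x-line → (4,1), t=1.8014
    cross y-line → (4,2), t=2.2796
    cross x-line → (5,2), t=2.8367 (wall)
  → r_1 = 2.8367
beam 2: φ=-45°, α=105°
  d=(-0.2588,0.9659)  start (2,1)  tX=1.0046 tY=0.6108  stride 1/|dx|=3.8637 1/|dy|=1.0353
    cross y-line → (2,2), t=0.6108
    cross x-line → (1,2), t=1.0046
    cross y-line → (1,3), t=1.6461
    cross y-line → (1,4), t=2.6814
    cross y-line → (1,5), t=3.7166 (wall)
  → r_2 = 3.7166
beam 3: φ=45°, α=195°
  d=(-0.9659,-0.2588)  start (2,1)  tX=0.2692 tY=1.5841  stride 1/|dx|=1.0353 1/|dy|=3.8637
    cross x-line → (1,1), t=0.2692
    cross x-line → (0,1), t=1.3044 (wall)
  → r_3 = 1.3044
beam 4: φ=135°, α=285°
  d=(0.2588,-0.9659)  start (2,1)  tX=2.8591 tY=0.4245  stride 1/|dx|=3.8637 1/|dy|=1.0353
    cross y-line → (2,0), t=0.4245 (wall)
  → r_4 = 0.4245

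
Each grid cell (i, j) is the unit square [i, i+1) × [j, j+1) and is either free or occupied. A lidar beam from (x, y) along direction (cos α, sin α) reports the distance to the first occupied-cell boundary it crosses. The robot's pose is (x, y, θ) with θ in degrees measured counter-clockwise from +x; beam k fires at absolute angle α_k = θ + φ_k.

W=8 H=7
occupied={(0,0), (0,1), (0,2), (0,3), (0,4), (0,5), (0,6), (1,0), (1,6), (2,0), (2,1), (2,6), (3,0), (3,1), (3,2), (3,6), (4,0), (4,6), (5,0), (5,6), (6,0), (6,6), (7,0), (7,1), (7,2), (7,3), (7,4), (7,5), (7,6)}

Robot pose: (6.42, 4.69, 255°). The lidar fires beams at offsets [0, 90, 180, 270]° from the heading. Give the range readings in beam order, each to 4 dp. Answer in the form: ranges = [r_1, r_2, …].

ranges = [3.8202, 0.6005, 1.3562, 5.0615]

beam 1: φ=0°, α=255°
  d=(-0.2588,-0.9659)  start (6,4)  tX=1.6228 tY=0.7143  stride 1/|dx|=3.8637 1/|dy|=1.0353
    cross y-line → (6,3), t=0.7143
    cross x-line → (5,3), t=1.6228
    cross y-line → (5,2), t=1.7496
    cross y-line → (5,1), t=2.7849
    cross y-line → (5,0), t=3.8202 (wall)
  → r_1 = 3.8202
beam 2: φ=90°, α=345°
  d=(0.9659,-0.2588)  start (6,4)  tX=0.6005 tY=2.6660  stride 1/|dx|=1.0353 1/|dy|=3.8637
    cross x-line → (7,4), t=0.6005 (wall)
  → r_2 = 0.6005
beam 3: φ=180°, α=75°
  d=(0.2588,0.9659)  start (6,4)  tX=2.2409 tY=0.3209  stride 1/|dx|=3.8637 1/|dy|=1.0353
    cross y-line → (6,5), t=0.3209
    cross y-line → (6,6), t=1.3562 (wall)
  → r_3 = 1.3562
beam 4: φ=270°, α=165°
  d=(-0.9659,0.2588)  start (6,4)  tX=0.4348 tY=1.1977  stride 1/|dx|=1.0353 1/|dy|=3.8637
    cross x-line → (5,4), t=0.4348
    cross y-line → (5,5), t=1.1977
    cross x-line → (4,5), t=1.4701
    cross x-line → (3,5), t=2.5054
    cross x-line → (2,5), t=3.5406
    cross x-line → (1,5), t=4.5759
    cross y-line → (1,6), t=5.0615 (wall)
  → r_4 = 5.0615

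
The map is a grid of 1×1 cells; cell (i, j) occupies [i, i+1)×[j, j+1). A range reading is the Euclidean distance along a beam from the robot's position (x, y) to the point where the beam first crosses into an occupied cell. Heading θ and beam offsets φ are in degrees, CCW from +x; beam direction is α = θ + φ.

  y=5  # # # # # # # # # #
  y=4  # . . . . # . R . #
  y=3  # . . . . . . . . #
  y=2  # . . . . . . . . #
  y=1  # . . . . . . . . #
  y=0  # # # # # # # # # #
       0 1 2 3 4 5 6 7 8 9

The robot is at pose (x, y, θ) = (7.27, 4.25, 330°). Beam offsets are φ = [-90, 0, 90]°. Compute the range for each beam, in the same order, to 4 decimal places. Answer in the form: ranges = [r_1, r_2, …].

beam 1: φ=-90°, α=240°
  d=(-0.5000,-0.8660)  start (7,4)  tX=0.5400 tY=0.2887  stride 1/|dx|=2.0000 1/|dy|=1.1547
    cross y-line → (7,3), t=0.2887
    cross x-line → (6,3), t=0.5400
    cross y-line → (6,2), t=1.4434
    cross x-line → (5,2), t=2.5400
    cross y-line → (5,1), t=2.5981
    cross y-line → (5,0), t=3.7528 (wall)
  → r_1 = 3.7528
beam 2: φ=0°, α=330°
  d=(0.8660,-0.5000)  start (7,4)  tX=0.8429 tY=0.5000  stride 1/|dx|=1.1547 1/|dy|=2.0000
    cross y-line → (7,3), t=0.5000
    cross x-line → (8,3), t=0.8429
    cross x-line → (9,3), t=1.9976 (wall)
  → r_2 = 1.9976
beam 3: φ=90°, α=60°
  d=(0.5000,0.8660)  start (7,4)  tX=1.4600 tY=0.8660  stride 1/|dx|=2.0000 1/|dy|=1.1547
    cross y-line → (7,5), t=0.8660 (wall)
  → r_3 = 0.8660

ranges = [3.7528, 1.9976, 0.8660]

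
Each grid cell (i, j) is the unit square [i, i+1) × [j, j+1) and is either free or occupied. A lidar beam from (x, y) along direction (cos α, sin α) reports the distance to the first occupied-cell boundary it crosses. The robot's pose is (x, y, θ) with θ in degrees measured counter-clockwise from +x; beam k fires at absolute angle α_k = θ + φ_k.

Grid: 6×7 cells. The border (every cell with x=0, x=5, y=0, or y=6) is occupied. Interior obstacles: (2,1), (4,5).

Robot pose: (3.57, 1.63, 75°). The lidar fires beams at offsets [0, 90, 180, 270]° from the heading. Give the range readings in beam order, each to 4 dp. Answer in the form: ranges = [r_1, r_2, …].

ranges = [3.4889, 0.5901, 0.6522, 1.4804]

beam 1: φ=0°, α=75°
  direction (0.2588, 0.9659); cell (3,1); t to first gridline: x 1.6614, y 0.3831 (then +3.8637 / +1.0353)
    (3,2) via y @ 0.3831
    (3,3) via y @ 1.4183
    (4,3) via x @ 1.6614
    (4,4) via y @ 2.4536
    (4,5) via y @ 3.4889  # hit
  → r_1 = 3.4889
beam 2: φ=90°, α=165°
  direction (-0.9659, 0.2588); cell (3,1); t to first gridline: x 0.5901, y 1.4296 (then +1.0353 / +3.8637)
    (2,1) via x @ 0.5901  # hit
  → r_2 = 0.5901
beam 3: φ=180°, α=255°
  direction (-0.2588, -0.9659); cell (3,1); t to first gridline: x 2.2023, y 0.6522 (then +3.8637 / +1.0353)
    (3,0) via y @ 0.6522  # hit
  → r_3 = 0.6522
beam 4: φ=270°, α=345°
  direction (0.9659, -0.2588); cell (3,1); t to first gridline: x 0.4452, y 2.4341 (then +1.0353 / +3.8637)
    (4,1) via x @ 0.4452
    (5,1) via x @ 1.4804  # hit
  → r_4 = 1.4804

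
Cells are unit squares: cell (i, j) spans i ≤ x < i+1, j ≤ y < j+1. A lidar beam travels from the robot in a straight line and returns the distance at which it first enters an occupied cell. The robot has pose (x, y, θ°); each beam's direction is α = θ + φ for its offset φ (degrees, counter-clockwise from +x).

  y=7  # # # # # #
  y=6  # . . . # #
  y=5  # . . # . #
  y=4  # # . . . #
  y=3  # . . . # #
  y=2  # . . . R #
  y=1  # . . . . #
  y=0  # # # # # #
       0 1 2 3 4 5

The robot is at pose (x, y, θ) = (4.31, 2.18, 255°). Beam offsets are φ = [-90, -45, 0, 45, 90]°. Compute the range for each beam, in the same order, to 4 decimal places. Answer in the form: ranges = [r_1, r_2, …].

ranges = [3.4268, 2.3600, 1.2216, 1.3625, 0.7143]

beam 1: φ=-90°, α=165°
  d=(-0.9659,0.2588)  start (4,2)  tX=0.3209 tY=3.1682  stride 1/|dx|=1.0353 1/|dy|=3.8637
    cross x-line → (3,2), t=0.3209
    cross x-line → (2,2), t=1.3562
    cross x-line → (1,2), t=2.3915
    cross y-line → (1,3), t=3.1682
    cross x-line → (0,3), t=3.4268 (wall)
  → r_1 = 3.4268
beam 2: φ=-45°, α=210°
  d=(-0.8660,-0.5000)  start (4,2)  tX=0.3580 tY=0.3600  stride 1/|dx|=1.1547 1/|dy|=2.0000
    cross x-line → (3,2), t=0.3580
    cross y-line → (3,1), t=0.3600
    cross x-line → (2,1), t=1.5127
    cross y-line → (2,0), t=2.3600 (wall)
  → r_2 = 2.3600
beam 3: φ=0°, α=255°
  d=(-0.2588,-0.9659)  start (4,2)  tX=1.1977 tY=0.1863  stride 1/|dx|=3.8637 1/|dy|=1.0353
    cross y-line → (4,1), t=0.1863
    cross x-line → (3,1), t=1.1977
    cross y-line → (3,0), t=1.2216 (wall)
  → r_3 = 1.2216
beam 4: φ=45°, α=300°
  d=(0.5000,-0.8660)  start (4,2)  tX=1.3800 tY=0.2078  stride 1/|dx|=2.0000 1/|dy|=1.1547
    cross y-line → (4,1), t=0.2078
    cross y-line → (4,0), t=1.3625 (wall)
  → r_4 = 1.3625
beam 5: φ=90°, α=345°
  d=(0.9659,-0.2588)  start (4,2)  tX=0.7143 tY=0.6955  stride 1/|dx|=1.0353 1/|dy|=3.8637
    cross y-line → (4,1), t=0.6955
    cross x-line → (5,1), t=0.7143 (wall)
  → r_5 = 0.7143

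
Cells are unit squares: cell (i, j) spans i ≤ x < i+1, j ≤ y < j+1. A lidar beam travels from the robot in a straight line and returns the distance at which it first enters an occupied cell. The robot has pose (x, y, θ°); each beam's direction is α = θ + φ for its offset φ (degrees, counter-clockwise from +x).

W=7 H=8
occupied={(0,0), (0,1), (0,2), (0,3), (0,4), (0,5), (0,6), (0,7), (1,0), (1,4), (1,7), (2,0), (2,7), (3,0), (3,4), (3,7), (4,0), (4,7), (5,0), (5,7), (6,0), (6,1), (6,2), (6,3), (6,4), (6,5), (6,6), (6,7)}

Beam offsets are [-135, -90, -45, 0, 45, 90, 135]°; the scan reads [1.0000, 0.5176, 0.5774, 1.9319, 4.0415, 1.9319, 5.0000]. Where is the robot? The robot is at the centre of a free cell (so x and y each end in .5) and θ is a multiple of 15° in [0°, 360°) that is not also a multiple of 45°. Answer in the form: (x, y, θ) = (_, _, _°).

The pose lattice has 28·16 = 448 candidates. Test each by forward raycasting.
  (5.5, 1.5, 120°): beam 1 = 0.5176 ≠ 1.0000 ✗
  (3.5, 3.5, 195°): beam 1 = 0.5774 ≠ 1.0000 ✗
  (5.5, 6.5, 60°): beam 1 = 1.9319 ≠ 1.0000 ✗
  (3.5, 6.5, 210°): beam 1 = 0.5176 ≠ 1.0000 ✗
  …
  (5.5, 3.5, 75°): r_1=1.0000, r_2=0.5176, r_3=0.5774, r_4=1.9319, r_5=4.0415, r_6=1.9319, r_7=5.0000 — all match ✓
Unique over the lattice → pose = (5.5, 3.5, 75°).

(x, y, θ) = (5.5, 3.5, 75°)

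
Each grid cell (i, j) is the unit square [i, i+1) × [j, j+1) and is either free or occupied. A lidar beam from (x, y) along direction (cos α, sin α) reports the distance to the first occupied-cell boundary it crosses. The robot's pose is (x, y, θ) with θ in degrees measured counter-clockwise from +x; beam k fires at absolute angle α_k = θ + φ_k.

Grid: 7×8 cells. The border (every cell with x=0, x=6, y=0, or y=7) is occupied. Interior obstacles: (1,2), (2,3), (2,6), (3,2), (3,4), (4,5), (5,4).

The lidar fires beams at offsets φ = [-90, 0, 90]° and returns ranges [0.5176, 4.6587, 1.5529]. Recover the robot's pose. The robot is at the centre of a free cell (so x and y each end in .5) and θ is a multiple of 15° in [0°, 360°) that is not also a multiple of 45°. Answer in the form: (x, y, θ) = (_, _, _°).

Enumerate (i+0.5, j+0.5, θ) over the 23 free cells and 16 admissible headings. For each, cast all 3 beams and compare to the given ranges.
  (2.5, 1.5, 75°): beam 1 = 1.9319 ≠ 0.5176 ✗
  (4.5, 1.5, 150°): beam 1 = 2.8868 ≠ 0.5176 ✗
  (2.5, 1.5, 105°): beam 1 = 3.6235 ≠ 0.5176 ✗
  …
  (5.5, 6.5, 195°): r_1=0.5176, r_2=4.6587, r_3=1.5529 — all match ✓
Only this pose fits every beam.

(x, y, θ) = (5.5, 6.5, 195°)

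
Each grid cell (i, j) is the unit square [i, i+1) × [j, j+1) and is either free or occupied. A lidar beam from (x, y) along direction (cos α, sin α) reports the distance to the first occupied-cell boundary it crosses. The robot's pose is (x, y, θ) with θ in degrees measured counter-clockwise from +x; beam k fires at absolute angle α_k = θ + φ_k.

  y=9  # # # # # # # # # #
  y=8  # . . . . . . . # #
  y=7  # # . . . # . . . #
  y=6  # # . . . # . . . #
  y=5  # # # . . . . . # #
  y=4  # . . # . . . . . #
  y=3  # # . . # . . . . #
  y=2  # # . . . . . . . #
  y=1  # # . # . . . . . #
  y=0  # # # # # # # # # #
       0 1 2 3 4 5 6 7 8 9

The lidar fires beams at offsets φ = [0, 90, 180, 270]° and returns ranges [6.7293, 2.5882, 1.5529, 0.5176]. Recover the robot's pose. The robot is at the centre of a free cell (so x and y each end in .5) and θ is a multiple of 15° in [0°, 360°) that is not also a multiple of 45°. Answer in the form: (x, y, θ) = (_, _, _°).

(x, y, θ) = (6.5, 7.5, 255°)

Candidates: 50 free-cell centres × 16 headings = 800 poses. Raycast each; keep the one whose scan matches to 4 dp.
  (6.5, 3.5, 195°): beam 1 = 1.5529 ≠ 6.7293 ✗
  (8.5, 1.5, 30°): beam 1 = 0.5774 ≠ 6.7293 ✗
  (4.5, 5.5, 150°): beam 1 = 2.8868 ≠ 6.7293 ✗
  (8.5, 2.5, 105°): beam 2 = 4.6587 ≠ 2.5882 ✗
  …
  (6.5, 7.5, 255°): r_1=6.7293, r_2=2.5882, r_3=1.5529, r_4=0.5176 — all match ✓
Only this pose fits every beam.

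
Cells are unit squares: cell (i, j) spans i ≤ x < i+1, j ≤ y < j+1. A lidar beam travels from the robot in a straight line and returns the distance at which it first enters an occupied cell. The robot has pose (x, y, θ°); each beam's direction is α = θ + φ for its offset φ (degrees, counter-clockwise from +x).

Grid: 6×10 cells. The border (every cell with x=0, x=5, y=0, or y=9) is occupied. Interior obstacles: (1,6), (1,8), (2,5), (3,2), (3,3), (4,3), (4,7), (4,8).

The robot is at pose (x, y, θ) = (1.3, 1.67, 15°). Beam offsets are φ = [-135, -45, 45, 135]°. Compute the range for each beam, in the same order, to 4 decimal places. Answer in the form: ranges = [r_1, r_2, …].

ranges = [0.6000, 1.3400, 6.1546, 0.3464]

beam 1: φ=-135°, α=240°
  d=(-0.5000,-0.8660)  start (1,1)  tX=0.6000 tY=0.7736  stride 1/|dx|=2.0000 1/|dy|=1.1547
    cross x-line → (0,1), t=0.6000 (wall)
  → r_1 = 0.6000
beam 2: φ=-45°, α=330°
  d=(0.8660,-0.5000)  start (1,1)  tX=0.8083 tY=1.3400  stride 1/|dx|=1.1547 1/|dy|=2.0000
    cross x-line → (2,1), t=0.8083
    cross y-line → (2,0), t=1.3400 (wall)
  → r_2 = 1.3400
beam 3: φ=45°, α=60°
  d=(0.5000,0.8660)  start (1,1)  tX=1.4000 tY=0.3811  stride 1/|dx|=2.0000 1/|dy|=1.1547
    cross y-line → (1,2), t=0.3811
    cross x-line → (2,2), t=1.4000
    cross y-line → (2,3), t=1.5358
    cross y-line → (2,4), t=2.6905
    cross x-line → (3,4), t=3.4000
    cross y-line → (3,5), t=3.8452
    cross y-line → (3,6), t=4.9999
    cross x-line → (4,6), t=5.4000
    cross y-line → (4,7), t=6.1546 (wall)
  → r_3 = 6.1546
beam 4: φ=135°, α=150°
  d=(-0.8660,0.5000)  start (1,1)  tX=0.3464 tY=0.6600  stride 1/|dx|=1.1547 1/|dy|=2.0000
    cross x-line → (0,1), t=0.3464 (wall)
  → r_4 = 0.3464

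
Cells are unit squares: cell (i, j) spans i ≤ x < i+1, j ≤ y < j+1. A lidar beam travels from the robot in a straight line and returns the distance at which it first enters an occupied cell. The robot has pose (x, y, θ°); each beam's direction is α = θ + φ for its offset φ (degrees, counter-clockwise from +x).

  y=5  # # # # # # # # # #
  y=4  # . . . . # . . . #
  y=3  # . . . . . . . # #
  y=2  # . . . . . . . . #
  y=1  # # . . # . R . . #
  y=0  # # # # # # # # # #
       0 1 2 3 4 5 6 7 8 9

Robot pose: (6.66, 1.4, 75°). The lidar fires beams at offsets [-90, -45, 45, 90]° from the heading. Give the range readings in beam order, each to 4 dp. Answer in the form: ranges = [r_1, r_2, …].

beam 1: φ=-90°, α=345°
  dir = (cos 345°, sin 345°) = (0.9659, -0.2588); from cell (6,1)
  next x-line at t=0.3520, next y-line at t=1.5455; Δt_x=1.0353, Δt_y=3.8637
    x: enter (7,1) at t=0.3520
    x: enter (8,1) at t=1.3873
    y: enter (8,0) at t=1.5455 ← occupied
  → r_1 = 1.5455
beam 2: φ=-45°, α=30°
  dir = (cos 30°, sin 30°) = (0.8660, 0.5000); from cell (6,1)
  next x-line at t=0.3926, next y-line at t=1.2000; Δt_x=1.1547, Δt_y=2.0000
    x: enter (7,1) at t=0.3926
    y: enter (7,2) at t=1.2000
    x: enter (8,2) at t=1.5473
    x: enter (9,2) at t=2.7020 ← occupied
  → r_2 = 2.7020
beam 3: φ=45°, α=120°
  dir = (cos 120°, sin 120°) = (-0.5000, 0.8660); from cell (6,1)
  next x-line at t=1.3200, next y-line at t=0.6928; Δt_x=2.0000, Δt_y=1.1547
    y: enter (6,2) at t=0.6928
    x: enter (5,2) at t=1.3200
    y: enter (5,3) at t=1.8475
    y: enter (5,4) at t=3.0022 ← occupied
  → r_3 = 3.0022
beam 4: φ=90°, α=165°
  dir = (cos 165°, sin 165°) = (-0.9659, 0.2588); from cell (6,1)
  next x-line at t=0.6833, next y-line at t=2.3182; Δt_x=1.0353, Δt_y=3.8637
    x: enter (5,1) at t=0.6833
    x: enter (4,1) at t=1.7186 ← occupied
  → r_4 = 1.7186

ranges = [1.5455, 2.7020, 3.0022, 1.7186]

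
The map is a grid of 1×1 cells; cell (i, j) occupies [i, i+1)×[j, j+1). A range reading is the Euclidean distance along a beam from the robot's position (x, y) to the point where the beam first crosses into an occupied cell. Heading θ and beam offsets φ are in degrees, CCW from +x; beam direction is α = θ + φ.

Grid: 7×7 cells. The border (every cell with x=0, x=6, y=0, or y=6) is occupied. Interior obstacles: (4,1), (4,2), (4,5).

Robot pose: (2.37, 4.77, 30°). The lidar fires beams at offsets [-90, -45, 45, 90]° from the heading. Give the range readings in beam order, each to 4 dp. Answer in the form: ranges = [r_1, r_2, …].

ranges = [3.2600, 3.7581, 1.2734, 1.4203]

beam 1: φ=-90°, α=300°
  dir = (cos 300°, sin 300°) = (0.5000, -0.8660); from cell (2,4)
  next x-line at t=1.2600, next y-line at t=0.8891; Δt_x=2.0000, Δt_y=1.1547
    y: enter (2,3) at t=0.8891
    x: enter (3,3) at t=1.2600
    y: enter (3,2) at t=2.0438
    y: enter (3,1) at t=3.1985
    x: enter (4,1) at t=3.2600 ← occupied
  → r_1 = 3.2600
beam 2: φ=-45°, α=345°
  dir = (cos 345°, sin 345°) = (0.9659, -0.2588); from cell (2,4)
  next x-line at t=0.6522, next y-line at t=2.9751; Δt_x=1.0353, Δt_y=3.8637
    x: enter (3,4) at t=0.6522
    x: enter (4,4) at t=1.6875
    x: enter (5,4) at t=2.7228
    y: enter (5,3) at t=2.9751
    x: enter (6,3) at t=3.7581 ← occupied
  → r_2 = 3.7581
beam 3: φ=45°, α=75°
  dir = (cos 75°, sin 75°) = (0.2588, 0.9659); from cell (2,4)
  next x-line at t=2.4341, next y-line at t=0.2381; Δt_x=3.8637, Δt_y=1.0353
    y: enter (2,5) at t=0.2381
    y: enter (2,6) at t=1.2734 ← occupied
  → r_3 = 1.2734
beam 4: φ=90°, α=120°
  dir = (cos 120°, sin 120°) = (-0.5000, 0.8660); from cell (2,4)
  next x-line at t=0.7400, next y-line at t=0.2656; Δt_x=2.0000, Δt_y=1.1547
    y: enter (2,5) at t=0.2656
    x: enter (1,5) at t=0.7400
    y: enter (1,6) at t=1.4203 ← occupied
  → r_4 = 1.4203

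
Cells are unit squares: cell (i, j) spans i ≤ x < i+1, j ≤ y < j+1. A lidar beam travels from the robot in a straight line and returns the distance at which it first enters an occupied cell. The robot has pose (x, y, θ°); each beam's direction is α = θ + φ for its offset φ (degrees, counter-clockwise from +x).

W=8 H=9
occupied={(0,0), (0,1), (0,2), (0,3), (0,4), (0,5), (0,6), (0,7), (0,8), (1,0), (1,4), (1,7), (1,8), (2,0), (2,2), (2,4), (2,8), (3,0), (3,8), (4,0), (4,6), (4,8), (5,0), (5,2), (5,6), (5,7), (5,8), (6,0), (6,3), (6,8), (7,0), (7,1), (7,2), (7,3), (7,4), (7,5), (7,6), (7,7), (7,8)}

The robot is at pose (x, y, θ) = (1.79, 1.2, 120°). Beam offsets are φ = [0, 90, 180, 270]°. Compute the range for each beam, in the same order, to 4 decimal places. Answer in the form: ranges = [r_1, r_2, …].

beam 1: φ=0°, α=120°
  direction (-0.5000, 0.8660); cell (1,1); t to first gridline: x 1.5800, y 0.9238 (then +2.0000 / +1.1547)
    (1,2) via y @ 0.9238
    (0,2) via x @ 1.5800  # hit
  → r_1 = 1.5800
beam 2: φ=90°, α=210°
  direction (-0.8660, -0.5000); cell (1,1); t to first gridline: x 0.9122, y 0.4000 (then +1.1547 / +2.0000)
    (1,0) via y @ 0.4000  # hit
  → r_2 = 0.4000
beam 3: φ=180°, α=300°
  direction (0.5000, -0.8660); cell (1,1); t to first gridline: x 0.4200, y 0.2309 (then +2.0000 / +1.1547)
    (1,0) via y @ 0.2309  # hit
  → r_3 = 0.2309
beam 4: φ=270°, α=30°
  direction (0.8660, 0.5000); cell (1,1); t to first gridline: x 0.2425, y 1.6000 (then +1.1547 / +2.0000)
    (2,1) via x @ 0.2425
    (3,1) via x @ 1.3972
    (3,2) via y @ 1.6000
    (4,2) via x @ 2.5519
    (4,3) via y @ 3.6000
    (5,3) via x @ 3.7066
    (6,3) via x @ 4.8613  # hit
  → r_4 = 4.8613

ranges = [1.5800, 0.4000, 0.2309, 4.8613]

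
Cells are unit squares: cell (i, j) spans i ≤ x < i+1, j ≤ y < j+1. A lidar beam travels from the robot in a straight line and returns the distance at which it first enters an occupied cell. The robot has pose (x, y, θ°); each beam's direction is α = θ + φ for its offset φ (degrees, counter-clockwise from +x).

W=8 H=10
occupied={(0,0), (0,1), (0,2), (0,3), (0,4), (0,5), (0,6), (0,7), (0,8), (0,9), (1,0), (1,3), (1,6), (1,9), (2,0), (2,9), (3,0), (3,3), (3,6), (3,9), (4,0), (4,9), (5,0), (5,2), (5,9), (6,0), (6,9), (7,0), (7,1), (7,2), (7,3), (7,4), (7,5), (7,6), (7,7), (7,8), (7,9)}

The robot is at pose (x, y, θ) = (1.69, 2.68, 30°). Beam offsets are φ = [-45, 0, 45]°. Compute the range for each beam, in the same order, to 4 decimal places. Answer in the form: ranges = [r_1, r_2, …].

beam 1: φ=-45°, α=345°
  cosα=0.9659 sinα=-0.2588 | (1,2) | tMaxX 0.3209 tMaxY 2.6273 | tΔX 1.0353 tΔY 3.8637
    t=0.3209 [x] (2,2)
    t=1.3562 [x] (3,2)
    t=2.3915 [x] (4,2)
    t=2.6273 [y] (4,1)
    t=3.4268 [x] (5,1)
    t=4.4620 [x] (6,1)
    t=5.4973 [x] (7,1) — stop
  → r_1 = 5.4973
beam 2: φ=0°, α=30°
  cosα=0.8660 sinα=0.5000 | (1,2) | tMaxX 0.3580 tMaxY 0.6400 | tΔX 1.1547 tΔY 2.0000
    t=0.3580 [x] (2,2)
    t=0.6400 [y] (2,3)
    t=1.5127 [x] (3,3) — stop
  → r_2 = 1.5127
beam 3: φ=45°, α=75°
  cosα=0.2588 sinα=0.9659 | (1,2) | tMaxX 1.1977 tMaxY 0.3313 | tΔX 3.8637 tΔY 1.0353
    t=0.3313 [y] (1,3) — stop
  → r_3 = 0.3313

ranges = [5.4973, 1.5127, 0.3313]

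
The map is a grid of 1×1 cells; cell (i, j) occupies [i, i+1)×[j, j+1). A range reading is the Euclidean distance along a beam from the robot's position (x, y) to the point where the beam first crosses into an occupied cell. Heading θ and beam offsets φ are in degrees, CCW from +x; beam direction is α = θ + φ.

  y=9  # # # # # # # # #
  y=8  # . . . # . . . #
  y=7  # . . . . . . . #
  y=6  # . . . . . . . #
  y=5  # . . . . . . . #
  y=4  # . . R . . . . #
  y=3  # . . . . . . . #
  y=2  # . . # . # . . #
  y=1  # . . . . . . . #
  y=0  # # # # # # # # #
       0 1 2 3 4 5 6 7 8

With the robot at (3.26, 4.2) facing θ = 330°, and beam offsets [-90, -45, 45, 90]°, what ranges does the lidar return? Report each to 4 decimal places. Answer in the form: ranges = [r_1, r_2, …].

beam 1: φ=-90°, α=240°
  direction (-0.5000, -0.8660); cell (3,4); t to first gridline: x 0.5200, y 0.2309 (then +2.0000 / +1.1547)
    (3,3) via y @ 0.2309
    (2,3) via x @ 0.5200
    (2,2) via y @ 1.3856
    (1,2) via x @ 2.5200
    (1,1) via y @ 2.5403
    (1,0) via y @ 3.6950  # hit
  → r_1 = 3.6950
beam 2: φ=-45°, α=285°
  direction (0.2588, -0.9659); cell (3,4); t to first gridline: x 2.8591, y 0.2071 (then +3.8637 / +1.0353)
    (3,3) via y @ 0.2071
    (3,2) via y @ 1.2423  # hit
  → r_2 = 1.2423
beam 3: φ=45°, α=15°
  direction (0.9659, 0.2588); cell (3,4); t to first gridline: x 0.7661, y 3.0910 (then +1.0353 / +3.8637)
    (4,4) via x @ 0.7661
    (5,4) via x @ 1.8014
    (6,4) via x @ 2.8367
    (6,5) via y @ 3.0910
    (7,5) via x @ 3.8719
    (8,5) via x @ 4.9072  # hit
  → r_3 = 4.9072
beam 4: φ=90°, α=60°
  direction (0.5000, 0.8660); cell (3,4); t to first gridline: x 1.4800, y 0.9238 (then +2.0000 / +1.1547)
    (3,5) via y @ 0.9238
    (4,5) via x @ 1.4800
    (4,6) via y @ 2.0785
    (4,7) via y @ 3.2332
    (5,7) via x @ 3.4800
    (5,8) via y @ 4.3879
    (6,8) via x @ 5.4800
    (6,9) via y @ 5.5426  # hit
  → r_4 = 5.5426

ranges = [3.6950, 1.2423, 4.9072, 5.5426]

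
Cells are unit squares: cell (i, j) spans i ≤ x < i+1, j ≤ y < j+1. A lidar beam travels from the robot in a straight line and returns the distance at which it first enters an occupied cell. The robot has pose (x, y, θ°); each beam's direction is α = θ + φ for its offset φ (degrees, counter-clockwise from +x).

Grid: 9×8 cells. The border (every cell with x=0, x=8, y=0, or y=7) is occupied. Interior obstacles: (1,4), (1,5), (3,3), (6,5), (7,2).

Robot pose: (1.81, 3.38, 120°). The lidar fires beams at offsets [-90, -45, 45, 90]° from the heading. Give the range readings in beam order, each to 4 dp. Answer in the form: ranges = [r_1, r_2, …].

beam 1: φ=-90°, α=30°
  direction (0.8660, 0.5000); cell (1,3); t to first gridline: x 0.2194, y 1.2400 (then +1.1547 / +2.0000)
    (2,3) via x @ 0.2194
    (2,4) via y @ 1.2400
    (3,4) via x @ 1.3741
    (4,4) via x @ 2.5288
    (4,5) via y @ 3.2400
    (5,5) via x @ 3.6835
    (6,5) via x @ 4.8382  # hit
  → r_1 = 4.8382
beam 2: φ=-45°, α=75°
  direction (0.2588, 0.9659); cell (1,3); t to first gridline: x 0.7341, y 0.6419 (then +3.8637 / +1.0353)
    (1,4) via y @ 0.6419  # hit
  → r_2 = 0.6419
beam 3: φ=45°, α=165°
  direction (-0.9659, 0.2588); cell (1,3); t to first gridline: x 0.8386, y 2.3955 (then +1.0353 / +3.8637)
    (0,3) via x @ 0.8386  # hit
  → r_3 = 0.8386
beam 4: φ=90°, α=210°
  direction (-0.8660, -0.5000); cell (1,3); t to first gridline: x 0.9353, y 0.7600 (then +1.1547 / +2.0000)
    (1,2) via y @ 0.7600
    (0,2) via x @ 0.9353  # hit
  → r_4 = 0.9353

ranges = [4.8382, 0.6419, 0.8386, 0.9353]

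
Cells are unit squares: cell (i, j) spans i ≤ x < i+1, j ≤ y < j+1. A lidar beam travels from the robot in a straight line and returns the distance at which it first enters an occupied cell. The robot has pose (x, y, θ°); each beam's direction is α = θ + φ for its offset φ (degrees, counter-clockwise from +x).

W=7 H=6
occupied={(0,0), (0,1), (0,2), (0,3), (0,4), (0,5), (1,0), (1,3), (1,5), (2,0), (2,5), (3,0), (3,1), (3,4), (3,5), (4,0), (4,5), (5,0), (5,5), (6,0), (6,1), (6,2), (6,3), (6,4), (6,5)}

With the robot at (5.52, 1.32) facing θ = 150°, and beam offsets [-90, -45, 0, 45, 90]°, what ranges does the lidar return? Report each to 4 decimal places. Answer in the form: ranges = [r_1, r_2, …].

beam 1: φ=-90°, α=60°
  dir = (cos 60°, sin 60°) = (0.5000, 0.8660); from cell (5,1)
  next x-line at t=0.9600, next y-line at t=0.7852; Δt_x=2.0000, Δt_y=1.1547
    y: enter (5,2) at t=0.7852
    x: enter (6,2) at t=0.9600 ← occupied
  → r_1 = 0.9600
beam 2: φ=-45°, α=105°
  dir = (cos 105°, sin 105°) = (-0.2588, 0.9659); from cell (5,1)
  next x-line at t=2.0091, next y-line at t=0.7040; Δt_x=3.8637, Δt_y=1.0353
    y: enter (5,2) at t=0.7040
    y: enter (5,3) at t=1.7393
    x: enter (4,3) at t=2.0091
    y: enter (4,4) at t=2.7745
    y: enter (4,5) at t=3.8098 ← occupied
  → r_2 = 3.8098
beam 3: φ=0°, α=150°
  dir = (cos 150°, sin 150°) = (-0.8660, 0.5000); from cell (5,1)
  next x-line at t=0.6004, next y-line at t=1.3600; Δt_x=1.1547, Δt_y=2.0000
    x: enter (4,1) at t=0.6004
    y: enter (4,2) at t=1.3600
    x: enter (3,2) at t=1.7551
    x: enter (2,2) at t=2.9098
    y: enter (2,3) at t=3.3600
    x: enter (1,3) at t=4.0645 ← occupied
  → r_3 = 4.0645
beam 4: φ=45°, α=195°
  dir = (cos 195°, sin 195°) = (-0.9659, -0.2588); from cell (5,1)
  next x-line at t=0.5383, next y-line at t=1.2364; Δt_x=1.0353, Δt_y=3.8637
    x: enter (4,1) at t=0.5383
    y: enter (4,0) at t=1.2364 ← occupied
  → r_4 = 1.2364
beam 5: φ=90°, α=240°
  dir = (cos 240°, sin 240°) = (-0.5000, -0.8660); from cell (5,1)
  next x-line at t=1.0400, next y-line at t=0.3695; Δt_x=2.0000, Δt_y=1.1547
    y: enter (5,0) at t=0.3695 ← occupied
  → r_5 = 0.3695

ranges = [0.9600, 3.8098, 4.0645, 1.2364, 0.3695]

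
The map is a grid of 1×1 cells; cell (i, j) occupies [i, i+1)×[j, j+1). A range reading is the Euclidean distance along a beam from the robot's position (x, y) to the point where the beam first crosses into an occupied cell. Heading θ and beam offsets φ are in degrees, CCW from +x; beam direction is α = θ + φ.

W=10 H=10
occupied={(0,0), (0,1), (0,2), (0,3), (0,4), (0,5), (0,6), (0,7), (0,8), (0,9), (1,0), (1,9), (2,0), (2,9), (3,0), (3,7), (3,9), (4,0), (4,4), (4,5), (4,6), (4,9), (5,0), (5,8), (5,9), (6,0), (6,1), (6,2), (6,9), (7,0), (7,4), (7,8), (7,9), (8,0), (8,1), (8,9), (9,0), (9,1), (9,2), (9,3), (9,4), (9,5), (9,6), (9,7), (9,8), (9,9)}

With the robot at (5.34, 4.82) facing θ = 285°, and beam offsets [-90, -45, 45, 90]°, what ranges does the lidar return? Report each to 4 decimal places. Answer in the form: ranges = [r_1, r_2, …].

ranges = [0.3520, 0.6800, 4.2262, 3.7891]

beam 1: φ=-90°, α=195°
  direction (-0.9659, -0.2588); cell (5,4); t to first gridline: x 0.3520, y 3.1682 (then +1.0353 / +3.8637)
    (4,4) via x @ 0.3520  # hit
  → r_1 = 0.3520
beam 2: φ=-45°, α=240°
  direction (-0.5000, -0.8660); cell (5,4); t to first gridline: x 0.6800, y 0.9469 (then +2.0000 / +1.1547)
    (4,4) via x @ 0.6800  # hit
  → r_2 = 0.6800
beam 3: φ=45°, α=330°
  direction (0.8660, -0.5000); cell (5,4); t to first gridline: x 0.7621, y 1.6400 (then +1.1547 / +2.0000)
    (6,4) via x @ 0.7621
    (6,3) via y @ 1.6400
    (7,3) via x @ 1.9168
    (8,3) via x @ 3.0715
    (8,2) via y @ 3.6400
    (9,2) via x @ 4.2262  # hit
  → r_3 = 4.2262
beam 4: φ=90°, α=15°
  direction (0.9659, 0.2588); cell (5,4); t to first gridline: x 0.6833, y 0.6955 (then +1.0353 / +3.8637)
    (6,4) via x @ 0.6833
    (6,5) via y @ 0.6955
    (7,5) via x @ 1.7186
    (8,5) via x @ 2.7538
    (9,5) via x @ 3.7891  # hit
  → r_4 = 3.7891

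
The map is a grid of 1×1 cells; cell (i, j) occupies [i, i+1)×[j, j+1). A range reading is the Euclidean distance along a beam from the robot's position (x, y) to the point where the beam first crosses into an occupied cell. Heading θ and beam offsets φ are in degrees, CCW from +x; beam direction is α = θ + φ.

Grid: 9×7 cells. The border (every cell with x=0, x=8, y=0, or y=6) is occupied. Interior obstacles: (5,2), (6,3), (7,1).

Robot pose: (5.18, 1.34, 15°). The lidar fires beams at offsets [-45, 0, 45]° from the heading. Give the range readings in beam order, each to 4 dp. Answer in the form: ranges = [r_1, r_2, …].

beam 1: φ=-45°, α=330°
  d=(0.8660,-0.5000)  start (5,1)  tX=0.9469 tY=0.6800  stride 1/|dx|=1.1547 1/|dy|=2.0000
    cross y-line → (5,0), t=0.6800 (wall)
  → r_1 = 0.6800
beam 2: φ=0°, α=15°
  d=(0.9659,0.2588)  start (5,1)  tX=0.8489 tY=2.5500  stride 1/|dx|=1.0353 1/|dy|=3.8637
    cross x-line → (6,1), t=0.8489
    cross x-line → (7,1), t=1.8842 (wall)
  → r_2 = 1.8842
beam 3: φ=45°, α=60°
  d=(0.5000,0.8660)  start (5,1)  tX=1.6400 tY=0.7621  stride 1/|dx|=2.0000 1/|dy|=1.1547
    cross y-line → (5,2), t=0.7621 (wall)
  → r_3 = 0.7621

ranges = [0.6800, 1.8842, 0.7621]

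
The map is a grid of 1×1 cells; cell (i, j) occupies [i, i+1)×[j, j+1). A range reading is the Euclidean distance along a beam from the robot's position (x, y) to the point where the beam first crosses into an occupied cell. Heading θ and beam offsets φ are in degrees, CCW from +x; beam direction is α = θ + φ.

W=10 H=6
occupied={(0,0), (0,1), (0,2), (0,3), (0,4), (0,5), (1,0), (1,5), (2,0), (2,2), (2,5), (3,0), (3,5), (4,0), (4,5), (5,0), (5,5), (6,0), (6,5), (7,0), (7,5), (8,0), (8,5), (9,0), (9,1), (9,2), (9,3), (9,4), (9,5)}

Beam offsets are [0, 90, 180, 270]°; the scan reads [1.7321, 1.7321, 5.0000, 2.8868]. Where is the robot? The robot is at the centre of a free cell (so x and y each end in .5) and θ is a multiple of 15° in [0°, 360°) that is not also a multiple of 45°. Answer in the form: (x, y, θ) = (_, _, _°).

Enumerate (i+0.5, j+0.5, θ) over the 31 free cells and 16 admissible headings. For each, cast all 4 beams and compare to the given ranges.
  (4.5, 2.5, 75°): beam 1 = 2.5882 ≠ 1.7321 ✗
  (1.5, 2.5, 75°): beam 1 = 2.5882 ≠ 1.7321 ✗
  (8.5, 2.5, 210°): beam 1 = 3.0000 ≠ 1.7321 ✗
  …
  (7.5, 3.5, 30°): r_1=1.7321, r_2=1.7321, r_3=5.0000, r_4=2.8868 — all match ✓
Unique over the lattice → pose = (7.5, 3.5, 30°).

(x, y, θ) = (7.5, 3.5, 30°)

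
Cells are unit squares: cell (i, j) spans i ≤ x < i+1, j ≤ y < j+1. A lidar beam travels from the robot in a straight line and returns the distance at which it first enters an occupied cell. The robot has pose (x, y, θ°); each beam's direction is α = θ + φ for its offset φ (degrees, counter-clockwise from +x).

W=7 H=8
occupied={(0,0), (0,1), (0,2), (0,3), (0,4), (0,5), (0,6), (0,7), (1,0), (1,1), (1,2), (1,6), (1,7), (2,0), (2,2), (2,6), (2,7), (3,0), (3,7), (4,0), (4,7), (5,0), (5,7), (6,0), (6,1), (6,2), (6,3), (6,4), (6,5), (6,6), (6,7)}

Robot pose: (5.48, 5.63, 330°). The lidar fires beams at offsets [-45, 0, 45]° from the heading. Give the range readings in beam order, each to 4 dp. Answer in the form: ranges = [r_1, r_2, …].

ranges = [2.0091, 0.6004, 0.5383]

beam 1: φ=-45°, α=285°
  cosα=0.2588 sinα=-0.9659 | (5,5) | tMaxX 2.0091 tMaxY 0.6522 | tΔX 3.8637 tΔY 1.0353
    t=0.6522 [y] (5,4)
    t=1.6875 [y] (5,3)
    t=2.0091 [x] (6,3) — stop
  → r_1 = 2.0091
beam 2: φ=0°, α=330°
  cosα=0.8660 sinα=-0.5000 | (5,5) | tMaxX 0.6004 tMaxY 1.2600 | tΔX 1.1547 tΔY 2.0000
    t=0.6004 [x] (6,5) — stop
  → r_2 = 0.6004
beam 3: φ=45°, α=15°
  cosα=0.9659 sinα=0.2588 | (5,5) | tMaxX 0.5383 tMaxY 1.4296 | tΔX 1.0353 tΔY 3.8637
    t=0.5383 [x] (6,5) — stop
  → r_3 = 0.5383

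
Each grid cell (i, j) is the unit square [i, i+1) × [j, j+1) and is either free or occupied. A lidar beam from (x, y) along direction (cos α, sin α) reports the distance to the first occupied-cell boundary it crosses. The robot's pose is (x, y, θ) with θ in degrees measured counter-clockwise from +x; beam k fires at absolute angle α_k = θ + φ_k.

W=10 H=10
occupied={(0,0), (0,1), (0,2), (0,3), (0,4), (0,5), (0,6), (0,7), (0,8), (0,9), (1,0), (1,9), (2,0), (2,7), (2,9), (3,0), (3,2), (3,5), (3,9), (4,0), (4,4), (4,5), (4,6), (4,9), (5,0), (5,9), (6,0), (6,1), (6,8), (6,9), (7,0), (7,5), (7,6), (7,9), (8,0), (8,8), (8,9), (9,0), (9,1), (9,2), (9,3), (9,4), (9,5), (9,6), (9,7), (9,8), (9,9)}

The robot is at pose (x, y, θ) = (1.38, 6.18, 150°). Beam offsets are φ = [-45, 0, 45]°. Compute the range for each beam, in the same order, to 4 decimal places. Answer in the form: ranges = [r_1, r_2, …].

beam 1: φ=-45°, α=105°
  cosα=-0.2588 sinα=0.9659 | (1,6) | tMaxX 1.4682 tMaxY 0.8489 | tΔX 3.8637 tΔY 1.0353
    t=0.8489 [y] (1,7)
    t=1.4682 [x] (0,7) — stop
  → r_1 = 1.4682
beam 2: φ=0°, α=150°
  cosα=-0.8660 sinα=0.5000 | (1,6) | tMaxX 0.4388 tMaxY 1.6400 | tΔX 1.1547 tΔY 2.0000
    t=0.4388 [x] (0,6) — stop
  → r_2 = 0.4388
beam 3: φ=45°, α=195°
  cosα=-0.9659 sinα=-0.2588 | (1,6) | tMaxX 0.3934 tMaxY 0.6955 | tΔX 1.0353 tΔY 3.8637
    t=0.3934 [x] (0,6) — stop
  → r_3 = 0.3934

ranges = [1.4682, 0.4388, 0.3934]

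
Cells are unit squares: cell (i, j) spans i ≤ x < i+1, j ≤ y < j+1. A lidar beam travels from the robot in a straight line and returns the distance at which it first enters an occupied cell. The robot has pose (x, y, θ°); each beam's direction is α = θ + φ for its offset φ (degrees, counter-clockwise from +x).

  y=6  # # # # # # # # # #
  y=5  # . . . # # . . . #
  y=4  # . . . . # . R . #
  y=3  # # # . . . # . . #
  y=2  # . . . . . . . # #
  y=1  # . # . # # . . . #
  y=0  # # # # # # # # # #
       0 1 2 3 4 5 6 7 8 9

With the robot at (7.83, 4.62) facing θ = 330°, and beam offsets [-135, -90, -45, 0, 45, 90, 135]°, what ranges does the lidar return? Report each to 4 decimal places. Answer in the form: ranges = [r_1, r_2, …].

beam 1: φ=-135°, α=195°
  direction (-0.9659, -0.2588); cell (7,4); t to first gridline: x 0.8593, y 2.3955 (then +1.0353 / +3.8637)
    (6,4) via x @ 0.8593
    (5,4) via x @ 1.8946  # hit
  → r_1 = 1.8946
beam 2: φ=-90°, α=240°
  direction (-0.5000, -0.8660); cell (7,4); t to first gridline: x 1.6600, y 0.7159 (then +2.0000 / +1.1547)
    (7,3) via y @ 0.7159
    (6,3) via x @ 1.6600  # hit
  → r_2 = 1.6600
beam 3: φ=-45°, α=285°
  direction (0.2588, -0.9659); cell (7,4); t to first gridline: x 0.6568, y 0.6419 (then +3.8637 / +1.0353)
    (7,3) via y @ 0.6419
    (8,3) via x @ 0.6568
    (8,2) via y @ 1.6771  # hit
  → r_3 = 1.6771
beam 4: φ=0°, α=330°
  direction (0.8660, -0.5000); cell (7,4); t to first gridline: x 0.1963, y 1.2400 (then +1.1547 / +2.0000)
    (8,4) via x @ 0.1963
    (8,3) via y @ 1.2400
    (9,3) via x @ 1.3510  # hit
  → r_4 = 1.3510
beam 5: φ=45°, α=15°
  direction (0.9659, 0.2588); cell (7,4); t to first gridline: x 0.1760, y 1.4682 (then +1.0353 / +3.8637)
    (8,4) via x @ 0.1760
    (9,4) via x @ 1.2113  # hit
  → r_5 = 1.2113
beam 6: φ=90°, α=60°
  direction (0.5000, 0.8660); cell (7,4); t to first gridline: x 0.3400, y 0.4388 (then +2.0000 / +1.1547)
    (8,4) via x @ 0.3400
    (8,5) via y @ 0.4388
    (8,6) via y @ 1.5935  # hit
  → r_6 = 1.5935
beam 7: φ=135°, α=105°
  direction (-0.2588, 0.9659); cell (7,4); t to first gridline: x 3.2069, y 0.3934 (then +3.8637 / +1.0353)
    (7,5) via y @ 0.3934
    (7,6) via y @ 1.4287  # hit
  → r_7 = 1.4287

ranges = [1.8946, 1.6600, 1.6771, 1.3510, 1.2113, 1.5935, 1.4287]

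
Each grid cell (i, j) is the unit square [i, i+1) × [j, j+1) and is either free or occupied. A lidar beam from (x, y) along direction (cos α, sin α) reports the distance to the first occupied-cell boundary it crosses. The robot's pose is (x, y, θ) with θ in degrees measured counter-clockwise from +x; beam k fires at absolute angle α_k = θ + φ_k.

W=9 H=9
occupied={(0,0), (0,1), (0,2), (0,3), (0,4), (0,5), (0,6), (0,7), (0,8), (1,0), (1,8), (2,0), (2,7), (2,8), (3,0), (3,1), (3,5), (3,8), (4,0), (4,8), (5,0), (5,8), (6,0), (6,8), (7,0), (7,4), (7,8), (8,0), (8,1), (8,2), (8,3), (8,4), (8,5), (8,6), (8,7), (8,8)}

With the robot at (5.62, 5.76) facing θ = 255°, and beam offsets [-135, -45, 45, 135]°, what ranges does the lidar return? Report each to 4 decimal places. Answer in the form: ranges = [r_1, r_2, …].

beam 1: φ=-135°, α=120°
  cosα=-0.5000 sinα=0.8660 | (5,5) | tMaxX 1.2400 tMaxY 0.2771 | tΔX 2.0000 tΔY 1.1547
    t=0.2771 [y] (5,6)
    t=1.2400 [x] (4,6)
    t=1.4318 [y] (4,7)
    t=2.5865 [y] (4,8) — stop
  → r_1 = 2.5865
beam 2: φ=-45°, α=210°
  cosα=-0.8660 sinα=-0.5000 | (5,5) | tMaxX 0.7159 tMaxY 1.5200 | tΔX 1.1547 tΔY 2.0000
    t=0.7159 [x] (4,5)
    t=1.5200 [y] (4,4)
    t=1.8706 [x] (3,4)
    t=3.0253 [x] (2,4)
    t=3.5200 [y] (2,3)
    t=4.1800 [x] (1,3)
    t=5.3347 [x] (0,3) — stop
  → r_2 = 5.3347
beam 3: φ=45°, α=300°
  cosα=0.5000 sinα=-0.8660 | (5,5) | tMaxX 0.7600 tMaxY 0.8776 | tΔX 2.0000 tΔY 1.1547
    t=0.7600 [x] (6,5)
    t=0.8776 [y] (6,4)
    t=2.0323 [y] (6,3)
    t=2.7600 [x] (7,3)
    t=3.1870 [y] (7,2)
    t=4.3417 [y] (7,1)
    t=4.7600 [x] (8,1) — stop
  → r_3 = 4.7600
beam 4: φ=135°, α=30°
  cosα=0.8660 sinα=0.5000 | (5,5) | tMaxX 0.4388 tMaxY 0.4800 | tΔX 1.1547 tΔY 2.0000
    t=0.4388 [x] (6,5)
    t=0.4800 [y] (6,6)
    t=1.5935 [x] (7,6)
    t=2.4800 [y] (7,7)
    t=2.7482 [x] (8,7) — stop
  → r_4 = 2.7482

ranges = [2.5865, 5.3347, 4.7600, 2.7482]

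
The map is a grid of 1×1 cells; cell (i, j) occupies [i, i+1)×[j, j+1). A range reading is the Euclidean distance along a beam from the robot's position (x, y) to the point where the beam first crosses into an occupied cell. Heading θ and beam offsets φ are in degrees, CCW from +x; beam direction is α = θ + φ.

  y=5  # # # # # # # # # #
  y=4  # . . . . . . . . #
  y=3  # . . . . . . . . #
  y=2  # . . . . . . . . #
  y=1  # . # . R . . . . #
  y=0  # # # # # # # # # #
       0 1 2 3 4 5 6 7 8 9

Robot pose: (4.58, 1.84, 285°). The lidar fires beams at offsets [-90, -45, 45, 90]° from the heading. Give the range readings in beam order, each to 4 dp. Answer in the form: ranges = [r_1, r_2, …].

beam 1: φ=-90°, α=195°
  dir = (cos 195°, sin 195°) = (-0.9659, -0.2588); from cell (4,1)
  next x-line at t=0.6005, next y-line at t=3.2455; Δt_x=1.0353, Δt_y=3.8637
    x: enter (3,1) at t=0.6005
    x: enter (2,1) at t=1.6357 ← occupied
  → r_1 = 1.6357
beam 2: φ=-45°, α=240°
  dir = (cos 240°, sin 240°) = (-0.5000, -0.8660); from cell (4,1)
  next x-line at t=1.1600, next y-line at t=0.9699; Δt_x=2.0000, Δt_y=1.1547
    y: enter (4,0) at t=0.9699 ← occupied
  → r_2 = 0.9699
beam 3: φ=45°, α=330°
  dir = (cos 330°, sin 330°) = (0.8660, -0.5000); from cell (4,1)
  next x-line at t=0.4850, next y-line at t=1.6800; Δt_x=1.1547, Δt_y=2.0000
    x: enter (5,1) at t=0.4850
    x: enter (6,1) at t=1.6397
    y: enter (6,0) at t=1.6800 ← occupied
  → r_3 = 1.6800
beam 4: φ=90°, α=15°
  dir = (cos 15°, sin 15°) = (0.9659, 0.2588); from cell (4,1)
  next x-line at t=0.4348, next y-line at t=0.6182; Δt_x=1.0353, Δt_y=3.8637
    x: enter (5,1) at t=0.4348
    y: enter (5,2) at t=0.6182
    x: enter (6,2) at t=1.4701
    x: enter (7,2) at t=2.5054
    x: enter (8,2) at t=3.5406
    y: enter (8,3) at t=4.4819
    x: enter (9,3) at t=4.5759 ← occupied
  → r_4 = 4.5759

ranges = [1.6357, 0.9699, 1.6800, 4.5759]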